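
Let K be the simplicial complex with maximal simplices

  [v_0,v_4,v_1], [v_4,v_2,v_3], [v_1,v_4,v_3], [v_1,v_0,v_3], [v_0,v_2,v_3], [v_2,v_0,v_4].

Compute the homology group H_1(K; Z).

Take the total order v_0 < v_1 < v_2 < v_3 < v_4 on the vertex set. Then K (dimension 2) consists of the simplices:

  0-simplices (5): [v_0], [v_1], [v_2], [v_3], [v_4]
  1-simplices (9): [v_0,v_1], [v_0,v_2], [v_0,v_3], [v_0,v_4], [v_1,v_3], [v_1,v_4], [v_2,v_3], [v_2,v_4], [v_3,v_4]
  2-simplices (6): [v_0,v_1,v_3], [v_0,v_1,v_4], [v_0,v_2,v_3], [v_0,v_2,v_4], [v_1,v_3,v_4], [v_2,v_3,v_4]

Hence C_0 ≅ Z^5, C_1 ≅ Z^9, C_2 ≅ Z^6.

The boundary map ∂_1: C_1 → C_0 is given by ∂[p,q] = [q] − [p]. For instance
  ∂[v_3,v_4] = [v_4] − [v_3].
The resulting 5×9 matrix has rank 4, and its Smith normal form has invariant factors (1,1,1,1).

∂_2: C_2 → C_1 maps a triangle to the signed sum of its edges. For instance
  ∂[v_0,v_2,v_3] = [v_2,v_3] − [v_0,v_3] + [v_0,v_2],
  ∂[v_1,v_3,v_4] = [v_3,v_4] − [v_1,v_4] + [v_1,v_3].
The 9×6 boundary matrix has rank 5 and Smith normal form diag(1,1,1,1,1).

From H_k ≅ ker(∂_k) / im(∂_{k+1}) we obtain:

  H_1: rank ker ∂_1 − rank ∂_2 = (9 − 4) − 5 = 0, and the invariant factors of ∂_2 are all 1, so H_1 ≅ 0.

H_1 ≅ 0.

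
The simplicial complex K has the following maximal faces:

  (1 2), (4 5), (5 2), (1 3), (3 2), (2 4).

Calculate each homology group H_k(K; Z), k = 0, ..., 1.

H_0 = Z,  H_1 = Z^2.

Fix the vertex order 1 < 2 < 3 < 4 < 5 and write every simplex with vertices in increasing order. Then dim K = 1 and the simplices of K are:

  0-simplices (5): [1], [2], [3], [4], [5]
  1-simplices (6): [1,2], [1,3], [2,3], [2,4], [2,5], [4,5]

so the chain groups are C_0 ≅ Z^5, C_1 ≅ Z^6.

∂_1: C_1 → C_0 sends each edge [p,q] (with p < q) to q − p. For instance
  ∂[2,4] = [4] − [2].
The 5×6 boundary matrix has rank 4 and Smith normal form diag(1,1,1,1).

Now H_k = ker ∂_k / im ∂_{k+1}, so:

  H_0: rank C_0 − rank ∂_1 = 5 − 4 = 1, and the invariant factors of ∂_1 are all 1, so H_0 ≅ Z.
  H_1: rank ker ∂_1 − rank ∂_2 = (6 − 4) − 0 = 2, and there is no ∂_2, so H_1 ≅ Z^2.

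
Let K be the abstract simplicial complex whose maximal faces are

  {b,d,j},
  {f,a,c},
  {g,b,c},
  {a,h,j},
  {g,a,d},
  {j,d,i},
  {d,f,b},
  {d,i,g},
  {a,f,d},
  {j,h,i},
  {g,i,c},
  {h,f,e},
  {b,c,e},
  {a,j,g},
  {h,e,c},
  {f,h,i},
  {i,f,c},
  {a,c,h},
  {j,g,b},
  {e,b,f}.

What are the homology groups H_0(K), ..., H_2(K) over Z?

K has 10 vertices, 30 edges, 20 triangles.
rank ∂_0 = 0, rank ∂_1 = 9 ⇒ b_0 = 10 − 0 − 9 = 1; all invariant factors of ∂_1 are 1 so no torsion. So H_0 ≅ Z.
rank ∂_1 = 9, rank ∂_2 = 20 ⇒ b_1 = 30 − 9 − 20 = 1; ∂_2 has invariant factor(s) [2] giving torsion. So H_1 ≅ Z ⊕ Z/2.
rank ∂_2 = 20, rank ∂_3 = 0 ⇒ b_2 = 20 − 20 − 0 = 0. So H_2 ≅ 0.

H_0 = Z,  H_1 = Z ⊕ Z/2,  H_2 = 0.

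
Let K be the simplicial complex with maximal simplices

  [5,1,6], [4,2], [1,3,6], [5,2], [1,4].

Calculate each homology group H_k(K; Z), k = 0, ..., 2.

We work with the vertex ordering 1 < 2 < 3 < 4 < 5 < 6. The simplices of K, each written with vertices in increasing order, are:

  0-simplices (6): [1], [2], [3], [4], [5], [6]
  1-simplices (8): [1,3], [1,4], [1,5], [1,6], [2,4], [2,5], [3,6], [5,6]
  2-simplices (2): [1,3,6], [1,5,6]

Hence C_0 ≅ Z^6, C_1 ≅ Z^8, C_2 ≅ Z^2.

Boundary ∂_1: C_1 → C_0 maps an edge to its endpoints' difference, ∂[p,q] = q − p. For instance
  ∂[1,6] = [6] − [1].
The 6×8 boundary matrix has rank 5 and Smith normal form diag(1,1,1,1,1).

The boundary map ∂_2: C_2 → C_1 acts by ∂[p,q,r] = [q,r] − [p,r] + [p,q]. For instance
  ∂[1,5,6] = [5,6] − [1,6] + [1,5],
  ∂[1,3,6] = [3,6] − [1,6] + [1,3].
As a 8×2 matrix over Z this has rank 2, with invariant factors (1,1).

Now H_k = ker ∂_k / im ∂_{k+1}, so:

  H_0: rank C_0 − rank ∂_1 = 6 − 5 = 1, and the invariant factors of ∂_1 are all 1, so H_0 = Z.
  H_1: rank ker ∂_1 − rank ∂_2 = (8 − 5) − 2 = 1, and the invariant factors of ∂_2 are all 1, so H_1 = Z.
  H_2: rank ker ∂_2 − rank ∂_3 = (2 − 2) − 0 = 0, and there is no ∂_3, so H_2 = 0.

H_0 ≅ Z,  H_1 ≅ Z,  H_2 = 0.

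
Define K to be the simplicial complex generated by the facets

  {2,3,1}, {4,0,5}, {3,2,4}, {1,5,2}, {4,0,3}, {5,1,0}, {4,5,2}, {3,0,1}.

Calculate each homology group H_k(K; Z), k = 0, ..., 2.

H_0 ≅ Z,  H_1 = 0,  H_2 ≅ Z.

K has 6 vertices, 12 edges, 8 triangles.
rank ∂_0 = 0, rank ∂_1 = 5 ⇒ b_0 = 6 − 0 − 5 = 1; all invariant factors of ∂_1 are 1 so no torsion. So H_0 = Z.
rank ∂_1 = 5, rank ∂_2 = 7 ⇒ b_1 = 12 − 5 − 7 = 0; all invariant factors of ∂_2 are 1 so no torsion. So H_1 = 0.
rank ∂_2 = 7, rank ∂_3 = 0 ⇒ b_2 = 8 − 7 − 0 = 1. So H_2 = Z.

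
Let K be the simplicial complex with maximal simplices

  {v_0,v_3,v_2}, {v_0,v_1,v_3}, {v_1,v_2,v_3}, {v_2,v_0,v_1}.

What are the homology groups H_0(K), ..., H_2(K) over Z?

Fix the vertex order v_0 < v_1 < v_2 < v_3 and write every simplex with vertices in increasing order. Then dim K = 2 and the simplices of K are:

  0-simplices (4): [v_0], [v_1], [v_2], [v_3]
  1-simplices (6): [v_0,v_1], [v_0,v_2], [v_0,v_3], [v_1,v_2], [v_1,v_3], [v_2,v_3]
  2-simplices (4): [v_0,v_1,v_2], [v_0,v_1,v_3], [v_0,v_2,v_3], [v_1,v_2,v_3]

so the chain groups are C_0 ≅ Z^4, C_1 ≅ Z^6, C_2 ≅ Z^4.

The boundary map ∂_1: C_1 → C_0 maps an edge to its endpoints' difference, ∂[p,q] = q − p. For instance
  ∂[v_0,v_2] = [v_2] − [v_0].
The resulting 4×6 matrix has rank 3, and its Smith normal form has invariant factors (1,1,1).

The boundary map ∂_2: C_2 → C_1 acts by ∂[p,q,r] = [q,r] − [p,r] + [p,q]. For instance
  ∂[v_0,v_1,v_2] = [v_1,v_2] − [v_0,v_2] + [v_0,v_1],
  ∂[v_0,v_2,v_3] = [v_2,v_3] − [v_0,v_3] + [v_0,v_2].
This gives a 6×4 integer matrix of rank 3; reducing to Smith normal form yields diagonal entries (1,1,1).

Reading off H_k = ker ∂_k / im ∂_{k+1}:

  H_0: rank C_0 − rank ∂_1 = 4 − 3 = 1, and the invariant factors of ∂_1 are all 1, so H_0 ≅ Z.
  H_1: rank ker ∂_1 − rank ∂_2 = (6 − 3) − 3 = 0, and the invariant factors of ∂_2 are all 1, so H_1 ≅ 0.
  H_2: rank ker ∂_2 − rank ∂_3 = (4 − 3) − 0 = 1, and there is no ∂_3, so H_2 ≅ Z.

As a check, the Euler characteristic is 4 − 6 + 4 = 2, which agrees with 1 − 0 + 1 = 2.
(K is a triangulation of the 2-sphere S^2.)

H_0 = Z,  H_1 = 0,  H_2 = Z.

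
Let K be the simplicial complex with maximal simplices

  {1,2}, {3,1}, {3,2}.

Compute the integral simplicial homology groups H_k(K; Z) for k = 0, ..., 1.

We work with the vertex ordering 1 < 2 < 3. The simplices of K, each written with vertices in increasing order, are:

  0-simplices (3): [1], [2], [3]
  1-simplices (3): [1,2], [1,3], [2,3]

so the chain groups are C_0 ≅ Z^3, C_1 ≅ Z^3.

The boundary map ∂_1: C_1 → C_0 maps an edge to its endpoints' difference, ∂[p,q] = q − p.
This gives a 3×3 integer matrix of rank 2; reducing to Smith normal form yields diagonal entries (1,1).

From H_k ≅ ker(∂_k) / im(∂_{k+1}) we obtain:

  H_0: rank C_0 − rank ∂_1 = 3 − 2 = 1, and the invariant factors of ∂_1 are all 1, so H_0 ≅ Z.
  H_1: rank ker ∂_1 − rank ∂_2 = (3 − 2) − 0 = 1, and there is no ∂_2, so H_1 ≅ Z.

H_0 ≅ Z,  H_1 ≅ Z.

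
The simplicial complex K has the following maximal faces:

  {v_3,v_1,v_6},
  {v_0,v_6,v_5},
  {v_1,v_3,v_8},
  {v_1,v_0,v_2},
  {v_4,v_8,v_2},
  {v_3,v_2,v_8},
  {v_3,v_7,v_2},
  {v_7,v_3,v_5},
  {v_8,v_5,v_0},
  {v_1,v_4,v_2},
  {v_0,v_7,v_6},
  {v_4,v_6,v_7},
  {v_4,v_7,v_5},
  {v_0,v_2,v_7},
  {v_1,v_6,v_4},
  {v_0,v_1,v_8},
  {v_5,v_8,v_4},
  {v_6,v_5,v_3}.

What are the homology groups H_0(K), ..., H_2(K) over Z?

H_0 = Z,  H_1 = Z ⊕ Z/2Z,  H_2 = 0.

We work with the vertex ordering v_0 < v_1 < v_2 < v_3 < v_4 < v_5 < v_6 < v_7 < v_8. The simplices of K, each written with vertices in increasing order, are:

  0-simplices (9): [v_0], [v_1], [v_2], [v_3], [v_4], [v_5], [v_6], [v_7], [v_8]
  1-simplices (27): (27 of them)
  2-simplices (18): (18 of them)

giving chain groups C_0 ≅ Z^9, C_1 ≅ Z^27, C_2 ≅ Z^18.

The boundary map ∂_1: C_1 → C_0 is given by ∂[p,q] = [q] − [p]. For instance
  ∂[v_0,v_5] = [v_5] − [v_0].
As a 9×27 matrix over Z this has rank 8, with invariant factors (1,1,1,1,1,1,1,1).

The boundary map ∂_2: C_2 → C_1 acts by ∂[p,q,r] = [q,r] − [p,r] + [p,q]. For instance
  ∂[v_0,v_1,v_2] = [v_1,v_2] − [v_0,v_2] + [v_0,v_1],
  ∂[v_0,v_5,v_6] = [v_5,v_6] − [v_0,v_6] + [v_0,v_5].
The 27×18 boundary matrix has rank 18 and Smith normal form diag(1,1,1,1,1,1,1,1,1,1,1,1,1,1,1,1,1,2).

Computing H_k = (kernel of ∂_k) / (image of ∂_{k+1}):

  H_0: rank C_0 − rank ∂_1 = 9 − 8 = 1, and the invariant factors of ∂_1 are all 1, so H_0 = Z.
  H_1: rank ker ∂_1 − rank ∂_2 = (27 − 8) − 18 = 1, and ∂_2 has invariant factor 2 > 1, so H_1 = Z ⊕ Z/2Z.
  H_2: rank ker ∂_2 − rank ∂_3 = (18 − 18) − 0 = 0, and there is no ∂_3, so H_2 = 0.

As a check, the Euler characteristic is 9 − 27 + 18 = 0, which agrees with 1 − 1 + 0 = 0.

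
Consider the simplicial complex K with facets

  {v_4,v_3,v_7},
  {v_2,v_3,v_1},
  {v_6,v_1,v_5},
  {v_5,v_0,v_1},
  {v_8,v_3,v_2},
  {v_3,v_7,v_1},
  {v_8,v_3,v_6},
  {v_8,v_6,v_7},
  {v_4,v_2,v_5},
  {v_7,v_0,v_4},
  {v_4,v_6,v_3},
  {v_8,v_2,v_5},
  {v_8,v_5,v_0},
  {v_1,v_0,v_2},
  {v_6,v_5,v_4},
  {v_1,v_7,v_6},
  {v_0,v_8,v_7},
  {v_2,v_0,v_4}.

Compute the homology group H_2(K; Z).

H_2 = 0.

Order the vertices as v_0 < v_1 < v_2 < v_3 < v_4 < v_5 < v_6 < v_7 < v_8. Listing each simplex with vertices in this order, K has dimension 2 with simplices:

  0-simplices (9): [v_0], [v_1], [v_2], [v_3], [v_4], [v_5], [v_6], [v_7], [v_8]
  1-simplices (27): (27 of them)
  2-simplices (18): (18 of them)

Hence C_0 ≅ Z^9, C_1 ≅ Z^27, C_2 ≅ Z^18.

∂_1: C_1 → C_0 is given by ∂[p,q] = [q] − [p]. For instance
  ∂[v_0,v_1] = [v_1] − [v_0].
The resulting 9×27 matrix has rank 8, and its Smith normal form has invariant factors (1,1,1,1,1,1,1,1).

The boundary map ∂_2: C_2 → C_1 acts by ∂[p,q,r] = [q,r] − [p,r] + [p,q]. For instance
  ∂[v_2,v_5,v_8] = [v_5,v_8] − [v_2,v_8] + [v_2,v_5],
  ∂[v_4,v_5,v_6] = [v_5,v_6] − [v_4,v_6] + [v_4,v_5].
The resulting 27×18 matrix has rank 18, and its Smith normal form has invariant factors (1,1,1,1,1,1,1,1,1,1,1,1,1,1,1,1,1,2).

Reading off H_k = ker ∂_k / im ∂_{k+1}:

  H_2: rank ker ∂_2 − rank ∂_3 = (18 − 18) − 0 = 0, and there is no ∂_3, so H_2 ≅ 0.

(K is a triangulation of the Klein bottle.)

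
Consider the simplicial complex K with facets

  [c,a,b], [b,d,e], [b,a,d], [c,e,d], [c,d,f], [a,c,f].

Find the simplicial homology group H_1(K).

H_1 ≅ Z.

Take the total order a < b < c < d < e < f on the vertex set. Then K (dimension 2) consists of the simplices:

  0-simplices (6): a, b, c, d, e, f
  1-simplices (12): ab, ac, ad, af, bc, bd, be, cd, ce, cf, de, df
  2-simplices (6): abc, abd, acf, bde, cde, cdf

giving chain groups C_0 ≅ Z^6, C_1 ≅ Z^12, C_2 ≅ Z^6.

Boundary ∂_1: C_1 → C_0 is given by ∂[p,q] = [q] − [p].
As a 6×12 matrix over Z this has rank 5, with invariant factors (1,1,1,1,1).

Boundary ∂_2: C_2 → C_1 maps a triangle to the signed sum of its edges. For instance
  ∂bde = de − be + bd,
  ∂acf = cf − af + ac.
This gives a 12×6 integer matrix of rank 6; reducing to Smith normal form yields diagonal entries (1,1,1,1,1,1).

From H_k ≅ ker(∂_k) / im(∂_{k+1}) we obtain:

  H_1: rank ker ∂_1 − rank ∂_2 = (12 − 5) − 6 = 1, and the invariant factors of ∂_2 are all 1, so H_1 ≅ Z.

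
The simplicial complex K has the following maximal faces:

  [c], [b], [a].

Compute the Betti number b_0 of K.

Take the total order a < b < c on the vertex set. Then K (dimension 0) consists of the simplices:

  0-simplices (3): a, b, c

giving chain groups C_0 ≅ Z^3.

From H_k ≅ ker(∂_k) / im(∂_{k+1}) we obtain:

  H_0: rank C_0 − rank ∂_1 = 3 − 0 = 3, and there is no ∂_1, so H_0 = Z^3.

Hence the Betti numbers are b_0 = 3.

b_0 = 3.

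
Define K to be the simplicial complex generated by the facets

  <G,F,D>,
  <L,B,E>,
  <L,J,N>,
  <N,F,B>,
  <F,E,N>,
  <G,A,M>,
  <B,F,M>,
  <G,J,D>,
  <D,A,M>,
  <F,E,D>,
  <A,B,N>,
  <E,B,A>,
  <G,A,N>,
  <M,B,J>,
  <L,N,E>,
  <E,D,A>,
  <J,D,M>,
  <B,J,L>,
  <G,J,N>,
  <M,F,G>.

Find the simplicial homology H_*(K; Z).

Take the total order A < B < D < E < F < G < J < L < M < N on the vertex set. Then K (dimension 2) consists of the simplices:

  0-simplices (10): A, B, D, E, F, G, J, L, M, N
  1-simplices (30): AB, AD, AE, AG, AM, AN, BE, BF, BJ, BL, BM, BN, DE, DF, DG, DJ, DM, EF, EL, EN, FG, FM, FN, GJ, GM, GN, JL, JM, JN, LN
  2-simplices (20): ABE, ABN, ADE, ADM, AGM, AGN, BEL, BFM, BFN, BJL, BJM, DEF, DFG, DGJ, DJM, EFN, ELN, FGM, GJN, JLN

giving chain groups C_0 ≅ Z^10, C_1 ≅ Z^30, C_2 ≅ Z^20.

∂_1: C_1 → C_0 sends each edge [p,q] (with p < q) to q − p.
This gives a 10×30 integer matrix of rank 9; reducing to Smith normal form yields diagonal entries (1,1,1,1,1,1,1,1,1).

The boundary map ∂_2: C_2 → C_1 sends each 2-simplex [p,q,r] to [q,r] − [p,r] + [p,q]. For instance
  ∂BEL = EL − BL + BE,
  ∂AGN = GN − AN + AG.
As a 30×20 matrix over Z this has rank 20, with invariant factors (1,1,1,1,1,1,1,1,1,1,1,1,1,1,1,1,1,1,1,2).

From H_k ≅ ker(∂_k) / im(∂_{k+1}) we obtain:

  H_0: rank C_0 − rank ∂_1 = 10 − 9 = 1, and the invariant factors of ∂_1 are all 1, so H_0 = Z.
  H_1: rank ker ∂_1 − rank ∂_2 = (30 − 9) − 20 = 1, and ∂_2 has invariant factor 2 > 1, so H_1 = Z ⊕ Z/2.
  H_2: rank ker ∂_2 − rank ∂_3 = (20 − 20) − 0 = 0, and there is no ∂_3, so H_2 = 0.

(K is a triangulation of the Klein bottle.)

H_0 = Z,  H_1 = Z ⊕ Z/2,  H_2 = 0.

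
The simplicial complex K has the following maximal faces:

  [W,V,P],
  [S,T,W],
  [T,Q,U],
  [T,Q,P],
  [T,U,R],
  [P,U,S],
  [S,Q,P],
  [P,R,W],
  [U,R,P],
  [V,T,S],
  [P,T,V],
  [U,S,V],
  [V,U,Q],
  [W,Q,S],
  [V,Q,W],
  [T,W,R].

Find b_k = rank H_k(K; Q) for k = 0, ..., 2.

Fix the vertex order P < Q < R < S < T < U < V < W and write every simplex with vertices in increasing order. Then dim K = 2 and the simplices of K are:

  0-simplices (8): P, Q, R, S, T, U, V, W
  1-simplices (24): PQ, PR, PS, PT, PU, PV, PW, QS, QT, QU, QV, QW, RT, RU, RW, ST, SU, SV, SW, TU, TV, TW, UV, VW
  2-simplices (16): PQS, PQT, PRU, PRW, PSU, PTV, PVW, QSW, QTU, QUV, QVW, RTU, RTW, STV, STW, SUV

so the chain groups are C_0 ≅ Z^8, C_1 ≅ Z^24, C_2 ≅ Z^16.

∂_1: C_1 → C_0 is given by ∂[p,q] = [q] − [p].
This gives a 8×24 integer matrix of rank 7; reducing to Smith normal form yields diagonal entries (1,1,1,1,1,1,1).

The boundary map ∂_2: C_2 → C_1 maps a triangle to the signed sum of its edges. For instance
  ∂QUV = UV − QV + QU,
  ∂SUV = UV − SV + SU.
This gives a 24×16 integer matrix of rank 15; reducing to Smith normal form yields diagonal entries (1,1,1,1,1,1,1,1,1,1,1,1,1,1,1).

From H_k ≅ ker(∂_k) / im(∂_{k+1}) we obtain:

  H_0: rank C_0 − rank ∂_1 = 8 − 7 = 1, and the invariant factors of ∂_1 are all 1, so H_0 = Z.
  H_1: rank ker ∂_1 − rank ∂_2 = (24 − 7) − 15 = 2, and the invariant factors of ∂_2 are all 1, so H_1 = Z^2.
  H_2: rank ker ∂_2 − rank ∂_3 = (16 − 15) − 0 = 1, and there is no ∂_3, so H_2 = Z.

Hence the Betti numbers are b_0 = 1, b_1 = 2, b_2 = 1.

b_0 = 1, b_1 = 2, b_2 = 1.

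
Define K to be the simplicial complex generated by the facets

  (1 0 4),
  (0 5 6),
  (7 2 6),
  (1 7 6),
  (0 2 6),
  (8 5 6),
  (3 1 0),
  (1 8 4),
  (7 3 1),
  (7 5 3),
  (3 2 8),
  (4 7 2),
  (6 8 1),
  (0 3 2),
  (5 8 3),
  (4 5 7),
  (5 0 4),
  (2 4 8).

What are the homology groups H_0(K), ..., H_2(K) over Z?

Order the vertices as 0 < 1 < 2 < 3 < 4 < 5 < 6 < 7 < 8. Listing each simplex with vertices in this order, K has dimension 2 with simplices:

  0-simplices (9): [0], [1], [2], [3], [4], [5], [6], [7], [8]
  1-simplices (27): (27 of them)
  2-simplices (18): [0,1,3], [0,1,4], [0,2,3], [0,2,6], [0,4,5], [0,5,6], [1,3,7], [1,4,8], [1,6,7], [1,6,8], [2,3,8], [2,4,7], [2,4,8], [2,6,7], [3,5,7], [3,5,8], [4,5,7], [5,6,8]

giving chain groups C_0 ≅ Z^9, C_1 ≅ Z^27, C_2 ≅ Z^18.

∂_1: C_1 → C_0 sends each edge [p,q] (with p < q) to q − p. For instance
  ∂[6,7] = [7] − [6].
As a 9×27 matrix over Z this has rank 8, with invariant factors (1,1,1,1,1,1,1,1).

∂_2: C_2 → C_1 acts by ∂[p,q,r] = [q,r] − [p,r] + [p,q]. For instance
  ∂[1,6,7] = [6,7] − [1,7] + [1,6],
  ∂[0,4,5] = [4,5] − [0,5] + [0,4].
As a 27×18 matrix over Z this has rank 17, with invariant factors (1,1,1,1,1,1,1,1,1,1,1,1,1,1,1,1,1).

From H_k ≅ ker(∂_k) / im(∂_{k+1}) we obtain:

  H_0: rank C_0 − rank ∂_1 = 9 − 8 = 1, and the invariant factors of ∂_1 are all 1, so H_0 ≅ Z.
  H_1: rank ker ∂_1 − rank ∂_2 = (27 − 8) − 17 = 2, and the invariant factors of ∂_2 are all 1, so H_1 ≅ Z^2.
  H_2: rank ker ∂_2 − rank ∂_3 = (18 − 17) − 0 = 1, and there is no ∂_3, so H_2 ≅ Z.

(K is a triangulation of the torus T^2.)

H_0 = Z,  H_1 = Z^2,  H_2 = Z.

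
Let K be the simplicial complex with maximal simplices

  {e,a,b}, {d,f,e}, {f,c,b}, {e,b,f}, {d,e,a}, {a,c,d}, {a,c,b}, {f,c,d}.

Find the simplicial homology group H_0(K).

H_0 ≅ Z.

Take the total order a < b < c < d < e < f on the vertex set. Then K (dimension 2) consists of the simplices:

  0-simplices (6): a, b, c, d, e, f
  1-simplices (12): ab, ac, ad, ae, bc, be, bf, cd, cf, de, df, ef
  2-simplices (8): abc, abe, acd, ade, bcf, bef, cdf, def

giving chain groups C_0 ≅ Z^6, C_1 ≅ Z^12, C_2 ≅ Z^8.

The boundary map ∂_1: C_1 → C_0 maps an edge to its endpoints' difference, ∂[p,q] = q − p. For instance
  ∂be = e − b.
The 6×12 boundary matrix has rank 5 and Smith normal form diag(1,1,1,1,1).

The boundary map ∂_2: C_2 → C_1 maps a triangle to the signed sum of its edges. For instance
  ∂bef = ef − bf + be,
  ∂def = ef − df + de.
The resulting 12×8 matrix has rank 7, and its Smith normal form has invariant factors (1,1,1,1,1,1,1).

Reading off H_k = ker ∂_k / im ∂_{k+1}:

  H_0: rank C_0 − rank ∂_1 = 6 − 5 = 1, and the invariant factors of ∂_1 are all 1, so H_0 ≅ Z.

(K is a triangulation of the 2-sphere S^2.)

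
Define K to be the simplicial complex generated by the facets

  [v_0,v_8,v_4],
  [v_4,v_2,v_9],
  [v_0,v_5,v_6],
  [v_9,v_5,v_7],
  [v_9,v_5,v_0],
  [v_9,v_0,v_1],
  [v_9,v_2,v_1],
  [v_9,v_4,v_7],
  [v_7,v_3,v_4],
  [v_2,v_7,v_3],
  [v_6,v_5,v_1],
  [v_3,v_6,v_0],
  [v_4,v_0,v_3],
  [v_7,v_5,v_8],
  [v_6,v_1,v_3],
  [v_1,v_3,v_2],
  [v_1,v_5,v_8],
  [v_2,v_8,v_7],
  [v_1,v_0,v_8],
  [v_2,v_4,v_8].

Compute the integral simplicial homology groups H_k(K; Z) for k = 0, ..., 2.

Fix the vertex order v_0 < v_1 < v_2 < v_3 < v_4 < v_5 < v_6 < v_7 < v_8 < v_9 and write every simplex with vertices in increasing order. Then dim K = 2 and the simplices of K are:

  0-simplices (10): [v_0], [v_1], [v_2], [v_3], [v_4], [v_5], [v_6], [v_7], [v_8], [v_9]
  1-simplices (30): (30 of them)
  2-simplices (20): (20 of them)

giving chain groups C_0 ≅ Z^10, C_1 ≅ Z^30, C_2 ≅ Z^20.

The boundary map ∂_1: C_1 → C_0 is given by ∂[p,q] = [q] − [p]. For instance
  ∂[v_4,v_7] = [v_7] − [v_4].
This gives a 10×30 integer matrix of rank 9; reducing to Smith normal form yields diagonal entries (1,1,1,1,1,1,1,1,1).

The boundary map ∂_2: C_2 → C_1 acts by ∂[p,q,r] = [q,r] − [p,r] + [p,q]. For instance
  ∂[v_4,v_7,v_9] = [v_7,v_9] − [v_4,v_9] + [v_4,v_7],
  ∂[v_5,v_7,v_8] = [v_7,v_8] − [v_5,v_8] + [v_5,v_7].
This gives a 30×20 integer matrix of rank 20; reducing to Smith normal form yields diagonal entries (1,1,1,1,1,1,1,1,1,1,1,1,1,1,1,1,1,1,1,2).

Computing H_k = (kernel of ∂_k) / (image of ∂_{k+1}):

  H_0: rank C_0 − rank ∂_1 = 10 − 9 = 1, and the invariant factors of ∂_1 are all 1, so H_0 = Z.
  H_1: rank ker ∂_1 − rank ∂_2 = (30 − 9) − 20 = 1, and ∂_2 has invariant factor 2 > 1, so H_1 = Z ⊕ Z/2.
  H_2: rank ker ∂_2 − rank ∂_3 = (20 − 20) − 0 = 0, and there is no ∂_3, so H_2 = 0.

H_0 ≅ Z,  H_1 ≅ Z ⊕ Z/2,  H_2 = 0.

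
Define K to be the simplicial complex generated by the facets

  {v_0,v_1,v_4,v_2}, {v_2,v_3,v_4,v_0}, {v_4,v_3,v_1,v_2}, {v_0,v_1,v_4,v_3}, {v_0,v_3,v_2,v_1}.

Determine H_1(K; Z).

H_1 ≅ 0.

Take the total order v_0 < v_1 < v_2 < v_3 < v_4 on the vertex set. Then K (dimension 3) consists of the simplices:

  0-simplices (5): [v_0], [v_1], [v_2], [v_3], [v_4]
  1-simplices (10): [v_0,v_1], [v_0,v_2], [v_0,v_3], [v_0,v_4], [v_1,v_2], [v_1,v_3], [v_1,v_4], [v_2,v_3], [v_2,v_4], [v_3,v_4]
  2-simplices (10): [v_0,v_1,v_2], [v_0,v_1,v_3], [v_0,v_1,v_4], [v_0,v_2,v_3], [v_0,v_2,v_4], [v_0,v_3,v_4], [v_1,v_2,v_3], [v_1,v_2,v_4], [v_1,v_3,v_4], [v_2,v_3,v_4]
  3-simplices (5): [v_0,v_1,v_2,v_3], [v_0,v_1,v_2,v_4], [v_0,v_1,v_3,v_4], [v_0,v_2,v_3,v_4], [v_1,v_2,v_3,v_4]

so the chain groups are C_0 ≅ Z^5, C_1 ≅ Z^10, C_2 ≅ Z^10, C_3 ≅ Z^5.

Boundary ∂_1: C_1 → C_0 maps an edge to its endpoints' difference, ∂[p,q] = q − p. For instance
  ∂[v_0,v_4] = [v_4] − [v_0].
As a 5×10 matrix over Z this has rank 4, with invariant factors (1,1,1,1).

∂_2: C_2 → C_1 sends each 2-simplex [p,q,r] to [q,r] − [p,r] + [p,q]. For instance
  ∂[v_0,v_1,v_2] = [v_1,v_2] − [v_0,v_2] + [v_0,v_1],
  ∂[v_0,v_3,v_4] = [v_3,v_4] − [v_0,v_4] + [v_0,v_3].
This gives a 10×10 integer matrix of rank 6; reducing to Smith normal form yields diagonal entries (1,1,1,1,1,1).

Boundary ∂_3: C_3 → C_2 sends each 3-simplex σ to the alternating sum Σ_i (−1)^i (σ with its i-th vertex removed). For instance
  ∂[v_0,v_1,v_3,v_4] = [v_1,v_3,v_4] − [v_0,v_3,v_4] + [v_0,v_1,v_4] − [v_0,v_1,v_3],
  ∂[v_1,v_2,v_3,v_4] = [v_2,v_3,v_4] − [v_1,v_3,v_4] + [v_1,v_2,v_4] − [v_1,v_2,v_3].
The 10×5 boundary matrix has rank 4 and Smith normal form diag(1,1,1,1).

Computing H_k = (kernel of ∂_k) / (image of ∂_{k+1}):

  H_1: rank ker ∂_1 − rank ∂_2 = (10 − 4) − 6 = 0, and the invariant factors of ∂_2 are all 1, so H_1 = 0.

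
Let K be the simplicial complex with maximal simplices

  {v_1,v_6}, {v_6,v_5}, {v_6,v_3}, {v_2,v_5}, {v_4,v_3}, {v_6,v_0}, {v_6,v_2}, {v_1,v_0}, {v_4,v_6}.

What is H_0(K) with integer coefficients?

Order the vertices as v_0 < v_1 < v_2 < v_3 < v_4 < v_5 < v_6. Listing each simplex with vertices in this order, K has dimension 1 with simplices:

  0-simplices (7): [v_0], [v_1], [v_2], [v_3], [v_4], [v_5], [v_6]
  1-simplices (9): [v_0,v_1], [v_0,v_6], [v_1,v_6], [v_2,v_5], [v_2,v_6], [v_3,v_4], [v_3,v_6], [v_4,v_6], [v_5,v_6]

so the chain groups are C_0 ≅ Z^7, C_1 ≅ Z^9.

Boundary ∂_1: C_1 → C_0 maps an edge to its endpoints' difference, ∂[p,q] = q − p. For instance
  ∂[v_1,v_6] = [v_6] − [v_1].
The 7×9 boundary matrix has rank 6 and Smith normal form diag(1,1,1,1,1,1).

Computing H_k = (kernel of ∂_k) / (image of ∂_{k+1}):

  H_0: rank C_0 − rank ∂_1 = 7 − 6 = 1, and the invariant factors of ∂_1 are all 1, so H_0 = Z.

H_0 = Z.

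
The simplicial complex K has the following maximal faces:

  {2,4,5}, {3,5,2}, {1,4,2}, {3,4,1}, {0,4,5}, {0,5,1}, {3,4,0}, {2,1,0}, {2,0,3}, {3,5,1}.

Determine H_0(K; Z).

Fix the vertex order 0 < 1 < 2 < 3 < 4 < 5 and write every simplex with vertices in increasing order. Then dim K = 2 and the simplices of K are:

  0-simplices (6): [0], [1], [2], [3], [4], [5]
  1-simplices (15): [0,1], [0,2], [0,3], [0,4], [0,5], [1,2], [1,3], [1,4], [1,5], [2,3], [2,4], [2,5], [3,4], [3,5], [4,5]
  2-simplices (10): [0,1,2], [0,1,5], [0,2,3], [0,3,4], [0,4,5], [1,2,4], [1,3,4], [1,3,5], [2,3,5], [2,4,5]

Hence C_0 ≅ Z^6, C_1 ≅ Z^15, C_2 ≅ Z^10.

The boundary map ∂_1: C_1 → C_0 is given by ∂[p,q] = [q] − [p].
The resulting 6×15 matrix has rank 5, and its Smith normal form has invariant factors (1,1,1,1,1).

∂_2: C_2 → C_1 sends each 2-simplex [p,q,r] to [q,r] − [p,r] + [p,q]. For instance
  ∂[0,3,4] = [3,4] − [0,4] + [0,3],
  ∂[0,2,3] = [2,3] − [0,3] + [0,2].
This gives a 15×10 integer matrix of rank 10; reducing to Smith normal form yields diagonal entries (1,1,1,1,1,1,1,1,1,2).

From H_k ≅ ker(∂_k) / im(∂_{k+1}) we obtain:

  H_0: rank C_0 − rank ∂_1 = 6 − 5 = 1, and the invariant factors of ∂_1 are all 1, so H_0 ≅ Z.

H_0 ≅ Z.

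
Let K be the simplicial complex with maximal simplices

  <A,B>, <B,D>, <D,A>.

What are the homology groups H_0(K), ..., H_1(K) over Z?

H_0 ≅ Z,  H_1 ≅ Z.

Order the vertices as A < B < D. Listing each simplex with vertices in this order, K has dimension 1 with simplices:

  0-simplices (3): A, B, D
  1-simplices (3): AB, AD, BD

giving chain groups C_0 ≅ Z^3, C_1 ≅ Z^3.

Boundary ∂_1: C_1 → C_0 is given by ∂[p,q] = [q] − [p].
The resulting 3×3 matrix has rank 2, and its Smith normal form has invariant factors (1,1).

Now H_k = ker ∂_k / im ∂_{k+1}, so:

  H_0: rank C_0 − rank ∂_1 = 3 − 2 = 1, and the invariant factors of ∂_1 are all 1, so H_0 = Z.
  H_1: rank ker ∂_1 − rank ∂_2 = (3 − 2) − 0 = 1, and there is no ∂_2, so H_1 = Z.

(K is a triangulation of the circle S^1.)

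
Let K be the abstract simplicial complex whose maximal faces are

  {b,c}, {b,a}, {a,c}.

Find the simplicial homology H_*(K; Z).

H_0 ≅ Z,  H_1 ≅ Z.

K has 3 vertices, 3 edges.
rank ∂_0 = 0, rank ∂_1 = 2 ⇒ b_0 = 3 − 0 − 2 = 1; all invariant factors of ∂_1 are 1 so no torsion. So H_0 = Z.
rank ∂_1 = 2, rank ∂_2 = 0 ⇒ b_1 = 3 − 2 − 0 = 1. So H_1 = Z.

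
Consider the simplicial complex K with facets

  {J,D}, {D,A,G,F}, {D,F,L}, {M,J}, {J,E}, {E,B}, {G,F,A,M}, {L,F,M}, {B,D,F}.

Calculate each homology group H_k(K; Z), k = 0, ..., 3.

H_0 = Z,  H_1 = Z^2,  H_2 = 0,  H_3 = 0.

K has 9 vertices, 18 edges, 10 triangles, 2 3-simplices.
rank ∂_0 = 0, rank ∂_1 = 8 ⇒ b_0 = 9 − 0 − 8 = 1; all invariant factors of ∂_1 are 1 so no torsion. So H_0 = Z.
rank ∂_1 = 8, rank ∂_2 = 8 ⇒ b_1 = 18 − 8 − 8 = 2; all invariant factors of ∂_2 are 1 so no torsion. So H_1 = Z^2.
rank ∂_2 = 8, rank ∂_3 = 2 ⇒ b_2 = 10 − 8 − 2 = 0; all invariant factors of ∂_3 are 1 so no torsion. So H_2 = 0.
rank ∂_3 = 2, rank ∂_4 = 0 ⇒ b_3 = 2 − 2 − 0 = 0. So H_3 = 0.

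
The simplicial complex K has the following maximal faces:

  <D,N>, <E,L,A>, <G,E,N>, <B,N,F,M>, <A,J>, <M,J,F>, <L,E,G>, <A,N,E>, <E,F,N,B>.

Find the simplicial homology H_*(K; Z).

Fix the vertex order A < B < D < E < F < G < J < L < M < N and write every simplex with vertices in increasing order. Then dim K = 3 and the simplices of K are:

  0-simplices (10): A, B, D, E, F, G, J, L, M, N
  1-simplices (20): AE, AJ, AL, AN, BE, BF, BM, BN, DN, EF, EG, EL, EN, FJ, FM, FN, GL, GN, JM, MN
  2-simplices (12): AEL, AEN, BEF, BEN, BFM, BFN, BMN, EFN, EGL, EGN, FJM, FMN
  3-simplices (2): BEFN, BFMN

so the chain groups are C_0 ≅ Z^10, C_1 ≅ Z^20, C_2 ≅ Z^12, C_3 ≅ Z^2.

Boundary ∂_1: C_1 → C_0 is given by ∂[p,q] = [q] − [p].
This gives a 10×20 integer matrix of rank 9; reducing to Smith normal form yields diagonal entries (1,1,1,1,1,1,1,1,1).

∂_2: C_2 → C_1 acts by ∂[p,q,r] = [q,r] − [p,r] + [p,q]. For instance
  ∂BMN = MN − BN + BM,
  ∂FJM = JM − FM + FJ.
This gives a 20×12 integer matrix of rank 10; reducing to Smith normal form yields diagonal entries (1,1,1,1,1,1,1,1,1,1).

Boundary ∂_3: C_3 → C_2 sends each 3-simplex σ to the alternating sum Σ_i (−1)^i (σ with its i-th vertex removed). For instance
  ∂BEFN = EFN − BFN + BEN − BEF,
  ∂BFMN = FMN − BMN + BFN − BFM.
The 12×2 boundary matrix has rank 2 and Smith normal form diag(1,1).

Reading off H_k = ker ∂_k / im ∂_{k+1}:

  H_0: rank C_0 − rank ∂_1 = 10 − 9 = 1, and the invariant factors of ∂_1 are all 1, so H_0 ≅ Z.
  H_1: rank ker ∂_1 − rank ∂_2 = (20 − 9) − 10 = 1, and the invariant factors of ∂_2 are all 1, so H_1 ≅ Z.
  H_2: rank ker ∂_2 − rank ∂_3 = (12 − 10) − 2 = 0, and the invariant factors of ∂_3 are all 1, so H_2 ≅ 0.
  H_3: rank ker ∂_3 − rank ∂_4 = (2 − 2) − 0 = 0, and there is no ∂_4, so H_3 ≅ 0.

H_0 ≅ Z,  H_1 ≅ Z,  H_2 = 0,  H_3 = 0.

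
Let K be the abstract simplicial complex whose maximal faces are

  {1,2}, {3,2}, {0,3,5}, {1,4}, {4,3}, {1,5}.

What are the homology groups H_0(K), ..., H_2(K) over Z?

H_0 = Z,  H_1 = Z^2,  H_2 = 0.

Take the total order 0 < 1 < 2 < 3 < 4 < 5 on the vertex set. Then K (dimension 2) consists of the simplices:

  0-simplices (6): [0], [1], [2], [3], [4], [5]
  1-simplices (8): [0,3], [0,5], [1,2], [1,4], [1,5], [2,3], [3,4], [3,5]
  2-simplices (1): [0,3,5]

so the chain groups are C_0 ≅ Z^6, C_1 ≅ Z^8, C_2 ≅ Z^1.

∂_1: C_1 → C_0 maps an edge to its endpoints' difference, ∂[p,q] = q − p. For instance
  ∂[1,2] = [2] − [1].
The resulting 6×8 matrix has rank 5, and its Smith normal form has invariant factors (1,1,1,1,1).

The boundary map ∂_2: C_2 → C_1 sends each 2-simplex [p,q,r] to [q,r] − [p,r] + [p,q]. For instance
  ∂[0,3,5] = [3,5] − [0,5] + [0,3].
As a 8×1 matrix over Z this has rank 1, with invariant factors (1).

Computing H_k = (kernel of ∂_k) / (image of ∂_{k+1}):

  H_0: rank C_0 − rank ∂_1 = 6 − 5 = 1, and the invariant factors of ∂_1 are all 1, so H_0 ≅ Z.
  H_1: rank ker ∂_1 − rank ∂_2 = (8 − 5) − 1 = 2, and the invariant factors of ∂_2 are all 1, so H_1 ≅ Z^2.
  H_2: rank ker ∂_2 − rank ∂_3 = (1 − 1) − 0 = 0, and there is no ∂_3, so H_2 ≅ 0.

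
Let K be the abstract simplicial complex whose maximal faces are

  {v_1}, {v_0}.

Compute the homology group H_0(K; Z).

H_0 = Z^2.

We work with the vertex ordering v_0 < v_1. The simplices of K, each written with vertices in increasing order, are:

  0-simplices (2): [v_0], [v_1]

giving chain groups C_0 ≅ Z^2.

Reading off H_k = ker ∂_k / im ∂_{k+1}:

  H_0: rank C_0 − rank ∂_1 = 2 − 0 = 2, and there is no ∂_1, so H_0 ≅ Z^2.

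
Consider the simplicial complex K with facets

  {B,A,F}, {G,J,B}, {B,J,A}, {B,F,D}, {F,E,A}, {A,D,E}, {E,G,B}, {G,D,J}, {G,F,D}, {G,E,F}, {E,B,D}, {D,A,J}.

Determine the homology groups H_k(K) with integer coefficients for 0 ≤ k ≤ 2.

Order the vertices as A < B < D < E < F < G < J. Listing each simplex with vertices in this order, K has dimension 2 with simplices:

  0-simplices (7): A, B, D, E, F, G, J
  1-simplices (18): AB, AD, AE, AF, AJ, BD, BE, BF, BG, BJ, DE, DF, DG, DJ, EF, EG, FG, GJ
  2-simplices (12): ABF, ABJ, ADE, ADJ, AEF, BDE, BDF, BEG, BGJ, DFG, DGJ, EFG

so the chain groups are C_0 ≅ Z^7, C_1 ≅ Z^18, C_2 ≅ Z^12.

Boundary ∂_1: C_1 → C_0 maps an edge to its endpoints' difference, ∂[p,q] = q − p.
As a 7×18 matrix over Z this has rank 6, with invariant factors (1,1,1,1,1,1).

The boundary map ∂_2: C_2 → C_1 acts by ∂[p,q,r] = [q,r] − [p,r] + [p,q]. For instance
  ∂ABF = BF − AF + AB,
  ∂EFG = FG − EG + EF.
The resulting 18×12 matrix has rank 12, and its Smith normal form has invariant factors (1,1,1,1,1,1,1,1,1,1,1,2).

Reading off H_k = ker ∂_k / im ∂_{k+1}:

  H_0: rank C_0 − rank ∂_1 = 7 − 6 = 1, and the invariant factors of ∂_1 are all 1, so H_0 ≅ Z.
  H_1: rank ker ∂_1 − rank ∂_2 = (18 − 6) − 12 = 0, and ∂_2 has invariant factor 2 > 1, so H_1 ≅ Z/2.
  H_2: rank ker ∂_2 − rank ∂_3 = (12 − 12) − 0 = 0, and there is no ∂_3, so H_2 ≅ 0.

As a check, the Euler characteristic is 7 − 18 + 12 = 1, which agrees with 1 − 0 + 0 = 1.

H_0 = Z,  H_1 = Z/2,  H_2 = 0.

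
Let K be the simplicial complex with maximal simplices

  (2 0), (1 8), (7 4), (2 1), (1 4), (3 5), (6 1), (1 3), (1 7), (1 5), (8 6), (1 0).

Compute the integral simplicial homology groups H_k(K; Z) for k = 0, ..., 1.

Order the vertices as 0 < 1 < 2 < 3 < 4 < 5 < 6 < 7 < 8. Listing each simplex with vertices in this order, K has dimension 1 with simplices:

  0-simplices (9): [0], [1], [2], [3], [4], [5], [6], [7], [8]
  1-simplices (12): [0,1], [0,2], [1,2], [1,3], [1,4], [1,5], [1,6], [1,7], [1,8], [3,5], [4,7], [6,8]

giving chain groups C_0 ≅ Z^9, C_1 ≅ Z^12.

∂_1: C_1 → C_0 maps an edge to its endpoints' difference, ∂[p,q] = q − p.
As a 9×12 matrix over Z this has rank 8, with invariant factors (1,1,1,1,1,1,1,1).

From H_k ≅ ker(∂_k) / im(∂_{k+1}) we obtain:

  H_0: rank C_0 − rank ∂_1 = 9 − 8 = 1, and the invariant factors of ∂_1 are all 1, so H_0 = Z.
  H_1: rank ker ∂_1 − rank ∂_2 = (12 − 8) − 0 = 4, and there is no ∂_2, so H_1 = Z^4.

As a check, the Euler characteristic is 9 − 12 = -3, which agrees with 1 − 4 = -3.

H_0 = Z,  H_1 = Z^4.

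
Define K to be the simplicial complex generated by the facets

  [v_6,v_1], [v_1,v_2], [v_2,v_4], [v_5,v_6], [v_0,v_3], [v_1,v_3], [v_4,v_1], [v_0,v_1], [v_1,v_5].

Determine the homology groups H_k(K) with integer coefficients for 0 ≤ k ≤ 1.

Take the total order v_0 < v_1 < v_2 < v_3 < v_4 < v_5 < v_6 on the vertex set. Then K (dimension 1) consists of the simplices:

  0-simplices (7): [v_0], [v_1], [v_2], [v_3], [v_4], [v_5], [v_6]
  1-simplices (9): [v_0,v_1], [v_0,v_3], [v_1,v_2], [v_1,v_3], [v_1,v_4], [v_1,v_5], [v_1,v_6], [v_2,v_4], [v_5,v_6]

so the chain groups are C_0 ≅ Z^7, C_1 ≅ Z^9.

The boundary map ∂_1: C_1 → C_0 is given by ∂[p,q] = [q] − [p].
As a 7×9 matrix over Z this has rank 6, with invariant factors (1,1,1,1,1,1).

Computing H_k = (kernel of ∂_k) / (image of ∂_{k+1}):

  H_0: rank C_0 − rank ∂_1 = 7 − 6 = 1, and the invariant factors of ∂_1 are all 1, so H_0 ≅ Z.
  H_1: rank ker ∂_1 − rank ∂_2 = (9 − 6) − 0 = 3, and there is no ∂_2, so H_1 ≅ Z^3.

As a check, the Euler characteristic is 7 − 9 = -2, which agrees with 1 − 3 = -2.
(K is a triangulation of a wedge of 3 circles.)

H_0 = Z,  H_1 = Z^3.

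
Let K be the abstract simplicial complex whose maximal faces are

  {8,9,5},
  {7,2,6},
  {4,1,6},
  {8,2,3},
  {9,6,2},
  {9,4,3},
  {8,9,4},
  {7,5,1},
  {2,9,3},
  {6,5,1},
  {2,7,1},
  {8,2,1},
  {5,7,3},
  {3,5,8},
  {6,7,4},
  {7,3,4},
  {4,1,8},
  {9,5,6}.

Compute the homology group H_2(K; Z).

Take the total order 1 < 2 < 3 < 4 < 5 < 6 < 7 < 8 < 9 on the vertex set. Then K (dimension 2) consists of the simplices:

  0-simplices (9): [1], [2], [3], [4], [5], [6], [7], [8], [9]
  1-simplices (27): (27 of them)
  2-simplices (18): [1,2,7], [1,2,8], [1,4,6], [1,4,8], [1,5,6], [1,5,7], [2,3,8], [2,3,9], [2,6,7], [2,6,9], [3,4,7], [3,4,9], [3,5,7], [3,5,8], [4,6,7], [4,8,9], [5,6,9], [5,8,9]

so the chain groups are C_0 ≅ Z^9, C_1 ≅ Z^27, C_2 ≅ Z^18.

The boundary map ∂_1: C_1 → C_0 is given by ∂[p,q] = [q] − [p].
The resulting 9×27 matrix has rank 8, and its Smith normal form has invariant factors (1,1,1,1,1,1,1,1).

Boundary ∂_2: C_2 → C_1 sends each 2-simplex [p,q,r] to [q,r] − [p,r] + [p,q]. For instance
  ∂[1,5,6] = [5,6] − [1,6] + [1,5],
  ∂[1,4,6] = [4,6] − [1,6] + [1,4].
The 27×18 boundary matrix has rank 18 and Smith normal form diag(1,1,1,1,1,1,1,1,1,1,1,1,1,1,1,1,1,2).

From H_k ≅ ker(∂_k) / im(∂_{k+1}) we obtain:

  H_2: rank ker ∂_2 − rank ∂_3 = (18 − 18) − 0 = 0, and there is no ∂_3, so H_2 ≅ 0.

(K is a triangulation of the Klein bottle.)

H_2 ≅ 0.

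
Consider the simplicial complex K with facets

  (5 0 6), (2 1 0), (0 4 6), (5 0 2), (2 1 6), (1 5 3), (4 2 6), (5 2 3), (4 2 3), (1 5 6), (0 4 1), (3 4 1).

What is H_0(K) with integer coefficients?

H_0 = Z.

K has 7 vertices, 18 edges, 12 triangles.
rank ∂_0 = 0, rank ∂_1 = 6 ⇒ b_0 = 7 − 0 − 6 = 1; all invariant factors of ∂_1 are 1 so no torsion. So H_0 ≅ Z.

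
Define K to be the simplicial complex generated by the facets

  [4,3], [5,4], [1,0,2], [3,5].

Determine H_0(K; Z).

K has 6 vertices, 6 edges, 1 triangle.
rank ∂_0 = 0, rank ∂_1 = 4 ⇒ b_0 = 6 − 0 − 4 = 2; all invariant factors of ∂_1 are 1 so no torsion. So H_0 = Z^2.

H_0 = Z^2.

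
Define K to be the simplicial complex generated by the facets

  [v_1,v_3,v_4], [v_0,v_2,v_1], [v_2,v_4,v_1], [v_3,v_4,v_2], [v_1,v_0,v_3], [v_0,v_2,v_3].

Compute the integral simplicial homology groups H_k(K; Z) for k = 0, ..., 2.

H_0 ≅ Z,  H_1 = 0,  H_2 ≅ Z.

K has 5 vertices, 9 edges, 6 triangles.
rank ∂_0 = 0, rank ∂_1 = 4 ⇒ b_0 = 5 − 0 − 4 = 1; all invariant factors of ∂_1 are 1 so no torsion. So H_0 ≅ Z.
rank ∂_1 = 4, rank ∂_2 = 5 ⇒ b_1 = 9 − 4 − 5 = 0; all invariant factors of ∂_2 are 1 so no torsion. So H_1 ≅ 0.
rank ∂_2 = 5, rank ∂_3 = 0 ⇒ b_2 = 6 − 5 − 0 = 1. So H_2 ≅ Z.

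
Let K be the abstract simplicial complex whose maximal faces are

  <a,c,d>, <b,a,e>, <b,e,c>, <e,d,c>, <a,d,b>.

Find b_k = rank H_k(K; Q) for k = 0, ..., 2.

b_0 = 1, b_1 = 1, b_2 = 0.

K has 5 vertices, 10 edges, 5 triangles.
rank ∂_0 = 0, rank ∂_1 = 4 ⇒ b_0 = 5 − 0 − 4 = 1; all invariant factors of ∂_1 are 1 so no torsion. So H_0 ≅ Z.
rank ∂_1 = 4, rank ∂_2 = 5 ⇒ b_1 = 10 − 4 − 5 = 1; all invariant factors of ∂_2 are 1 so no torsion. So H_1 ≅ Z.
rank ∂_2 = 5, rank ∂_3 = 0 ⇒ b_2 = 5 − 5 − 0 = 0. So H_2 ≅ 0.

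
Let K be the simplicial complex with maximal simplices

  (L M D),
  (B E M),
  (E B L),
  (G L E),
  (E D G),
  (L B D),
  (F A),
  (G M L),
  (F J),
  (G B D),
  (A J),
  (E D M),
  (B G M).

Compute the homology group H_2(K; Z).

H_2 = 0.

We work with the vertex ordering A < B < D < E < F < G < J < L < M. The simplices of K, each written with vertices in increasing order, are:

  0-simplices (9): A, B, D, E, F, G, J, L, M
  1-simplices (18): AF, AJ, BD, BE, BG, BL, BM, DE, DG, DL, DM, EG, EL, EM, FJ, GL, GM, LM
  2-simplices (10): BDG, BDL, BEL, BEM, BGM, DEG, DEM, DLM, EGL, GLM

Hence C_0 ≅ Z^9, C_1 ≅ Z^18, C_2 ≅ Z^10.

The boundary map ∂_1: C_1 → C_0 maps an edge to its endpoints' difference, ∂[p,q] = q − p. For instance
  ∂GL = L − G.
The resulting 9×18 matrix has rank 7, and its Smith normal form has invariant factors (1,1,1,1,1,1,1).

The boundary map ∂_2: C_2 → C_1 acts by ∂[p,q,r] = [q,r] − [p,r] + [p,q]. For instance
  ∂BDG = DG − BG + BD,
  ∂DEG = EG − DG + DE.
This gives a 18×10 integer matrix of rank 10; reducing to Smith normal form yields diagonal entries (1,1,1,1,1,1,1,1,1,2).

Reading off H_k = ker ∂_k / im ∂_{k+1}:

  H_2: rank ker ∂_2 − rank ∂_3 = (10 − 10) − 0 = 0, and there is no ∂_3, so H_2 ≅ 0.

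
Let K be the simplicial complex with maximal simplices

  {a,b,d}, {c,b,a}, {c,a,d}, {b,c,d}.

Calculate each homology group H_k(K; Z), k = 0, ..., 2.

H_0 = Z,  H_1 = 0,  H_2 = Z.

K has 4 vertices, 6 edges, 4 triangles.
rank ∂_0 = 0, rank ∂_1 = 3 ⇒ b_0 = 4 − 0 − 3 = 1; all invariant factors of ∂_1 are 1 so no torsion. So H_0 ≅ Z.
rank ∂_1 = 3, rank ∂_2 = 3 ⇒ b_1 = 6 − 3 − 3 = 0; all invariant factors of ∂_2 are 1 so no torsion. So H_1 ≅ 0.
rank ∂_2 = 3, rank ∂_3 = 0 ⇒ b_2 = 4 − 3 − 0 = 1. So H_2 ≅ Z.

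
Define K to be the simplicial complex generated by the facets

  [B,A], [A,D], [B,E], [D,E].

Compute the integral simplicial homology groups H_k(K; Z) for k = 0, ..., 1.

Take the total order A < B < D < E on the vertex set. Then K (dimension 1) consists of the simplices:

  0-simplices (4): A, B, D, E
  1-simplices (4): AB, AD, BE, DE

giving chain groups C_0 ≅ Z^4, C_1 ≅ Z^4.

The boundary map ∂_1: C_1 → C_0 is given by ∂[p,q] = [q] − [p]. For instance
  ∂AD = D − A.
This gives a 4×4 integer matrix of rank 3; reducing to Smith normal form yields diagonal entries (1,1,1).

Computing H_k = (kernel of ∂_k) / (image of ∂_{k+1}):

  H_0: rank C_0 − rank ∂_1 = 4 − 3 = 1, and the invariant factors of ∂_1 are all 1, so H_0 = Z.
  H_1: rank ker ∂_1 − rank ∂_2 = (4 − 3) − 0 = 1, and there is no ∂_2, so H_1 = Z.

H_0 = Z,  H_1 = Z.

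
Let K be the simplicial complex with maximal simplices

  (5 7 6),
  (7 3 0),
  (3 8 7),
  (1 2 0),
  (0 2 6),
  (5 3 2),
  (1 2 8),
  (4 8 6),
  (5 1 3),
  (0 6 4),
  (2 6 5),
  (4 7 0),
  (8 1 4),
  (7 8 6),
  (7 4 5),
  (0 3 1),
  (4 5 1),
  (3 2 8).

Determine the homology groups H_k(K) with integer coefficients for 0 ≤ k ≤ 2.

We work with the vertex ordering 0 < 1 < 2 < 3 < 4 < 5 < 6 < 7 < 8. The simplices of K, each written with vertices in increasing order, are:

  0-simplices (9): [0], [1], [2], [3], [4], [5], [6], [7], [8]
  1-simplices (27): (27 of them)
  2-simplices (18): [0,1,2], [0,1,3], [0,2,6], [0,3,7], [0,4,6], [0,4,7], [1,2,8], [1,3,5], [1,4,5], [1,4,8], [2,3,5], [2,3,8], [2,5,6], [3,7,8], [4,5,7], [4,6,8], [5,6,7], [6,7,8]

Hence C_0 ≅ Z^9, C_1 ≅ Z^27, C_2 ≅ Z^18.

∂_1: C_1 → C_0 is given by ∂[p,q] = [q] − [p]. For instance
  ∂[1,3] = [3] − [1].
This gives a 9×27 integer matrix of rank 8; reducing to Smith normal form yields diagonal entries (1,1,1,1,1,1,1,1).

The boundary map ∂_2: C_2 → C_1 acts by ∂[p,q,r] = [q,r] − [p,r] + [p,q]. For instance
  ∂[4,5,7] = [5,7] − [4,7] + [4,5],
  ∂[0,4,7] = [4,7] − [0,7] + [0,4].
As a 27×18 matrix over Z this has rank 18, with invariant factors (1,1,1,1,1,1,1,1,1,1,1,1,1,1,1,1,1,2).

Computing H_k = (kernel of ∂_k) / (image of ∂_{k+1}):

  H_0: rank C_0 − rank ∂_1 = 9 − 8 = 1, and the invariant factors of ∂_1 are all 1, so H_0 ≅ Z.
  H_1: rank ker ∂_1 − rank ∂_2 = (27 − 8) − 18 = 1, and ∂_2 has invariant factor 2 > 1, so H_1 ≅ Z ⊕ Z/2Z.
  H_2: rank ker ∂_2 − rank ∂_3 = (18 − 18) − 0 = 0, and there is no ∂_3, so H_2 ≅ 0.

As a check, the Euler characteristic is 9 − 27 + 18 = 0, which agrees with 1 − 1 + 0 = 0.

H_0 ≅ Z,  H_1 ≅ Z ⊕ Z/2Z,  H_2 = 0.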